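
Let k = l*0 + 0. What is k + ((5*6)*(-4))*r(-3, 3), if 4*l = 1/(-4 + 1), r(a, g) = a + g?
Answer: 0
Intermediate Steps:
l = -1/12 (l = 1/(4*(-4 + 1)) = (¼)/(-3) = (¼)*(-⅓) = -1/12 ≈ -0.083333)
k = 0 (k = -1/12*0 + 0 = 0 + 0 = 0)
k + ((5*6)*(-4))*r(-3, 3) = 0 + ((5*6)*(-4))*(-3 + 3) = 0 + (30*(-4))*0 = 0 - 120*0 = 0 + 0 = 0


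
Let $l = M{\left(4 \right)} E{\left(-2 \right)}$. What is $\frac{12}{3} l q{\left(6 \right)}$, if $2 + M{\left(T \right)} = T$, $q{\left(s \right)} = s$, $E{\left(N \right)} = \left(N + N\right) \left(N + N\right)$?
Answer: $768$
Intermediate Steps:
$E{\left(N \right)} = 4 N^{2}$ ($E{\left(N \right)} = 2 N 2 N = 4 N^{2}$)
$M{\left(T \right)} = -2 + T$
$l = 32$ ($l = \left(-2 + 4\right) 4 \left(-2\right)^{2} = 2 \cdot 4 \cdot 4 = 2 \cdot 16 = 32$)
$\frac{12}{3} l q{\left(6 \right)} = \frac{12}{3} \cdot 32 \cdot 6 = 12 \cdot \frac{1}{3} \cdot 32 \cdot 6 = 4 \cdot 32 \cdot 6 = 128 \cdot 6 = 768$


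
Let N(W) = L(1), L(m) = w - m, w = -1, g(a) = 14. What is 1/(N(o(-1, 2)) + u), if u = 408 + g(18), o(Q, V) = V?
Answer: 1/420 ≈ 0.0023810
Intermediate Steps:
L(m) = -1 - m
u = 422 (u = 408 + 14 = 422)
N(W) = -2 (N(W) = -1 - 1*1 = -1 - 1 = -2)
1/(N(o(-1, 2)) + u) = 1/(-2 + 422) = 1/420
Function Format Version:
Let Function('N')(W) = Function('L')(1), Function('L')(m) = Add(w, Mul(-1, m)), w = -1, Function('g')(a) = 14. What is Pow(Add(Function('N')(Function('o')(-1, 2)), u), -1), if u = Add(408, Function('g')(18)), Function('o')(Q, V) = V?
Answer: Rational(1, 420) ≈ 0.0023810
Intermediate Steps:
Function('L')(m) = Add(-1, Mul(-1, m))
u = 422 (u = Add(408, 14) = 422)
Function('N')(W) = -2 (Function('N')(W) = Add(-1, Mul(-1, 1)) = Add(-1, -1) = -2)
Pow(Add(Function('N')(Function('o')(-1, 2)), u), -1) = Pow(Add(-2, 422), -1) = Pow(420, -1) = Rational(1, 420)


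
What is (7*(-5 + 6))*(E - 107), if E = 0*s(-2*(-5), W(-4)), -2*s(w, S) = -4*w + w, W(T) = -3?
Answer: -749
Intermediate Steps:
s(w, S) = 3*w/2 (s(w, S) = -(-4*w + w)/2 = -(-3)*w/2 = 3*w/2)
E = 0 (E = 0*(3*(-2*(-5))/2) = 0*((3/2)*10) = 0*15 = 0)
(7*(-5 + 6))*(E - 107) = (7*(-5 + 6))*(0 - 107) = (7*1)*(-107) = 7*(-107) = -749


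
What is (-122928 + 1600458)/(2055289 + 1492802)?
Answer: 492510/1182697 ≈ 0.41643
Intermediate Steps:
(-122928 + 1600458)/(2055289 + 1492802) = 1477530/3548091 = 1477530*(1/3548091) = 492510/1182697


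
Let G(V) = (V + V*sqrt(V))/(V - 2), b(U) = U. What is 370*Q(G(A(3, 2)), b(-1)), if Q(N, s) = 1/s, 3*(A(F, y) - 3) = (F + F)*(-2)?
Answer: -370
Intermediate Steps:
A(F, y) = 3 - 4*F/3 (A(F, y) = 3 + ((F + F)*(-2))/3 = 3 + ((2*F)*(-2))/3 = 3 + (-4*F)/3 = 3 - 4*F/3)
G(V) = (V + V**(3/2))/(-2 + V)
370*Q(G(A(3, 2)), b(-1)) = 370/(-1) = 370*(-1) = -370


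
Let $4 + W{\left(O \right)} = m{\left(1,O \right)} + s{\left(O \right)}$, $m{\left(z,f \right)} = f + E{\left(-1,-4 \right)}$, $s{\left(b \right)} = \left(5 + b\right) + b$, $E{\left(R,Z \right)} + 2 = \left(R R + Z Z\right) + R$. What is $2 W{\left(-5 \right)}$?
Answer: $0$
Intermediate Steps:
$E{\left(R,Z \right)} = -2 + R + R^{2} + Z^{2}$ ($E{\left(R,Z \right)} = -2 + \left(\left(R R + Z Z\right) + R\right) = -2 + \left(\left(R^{2} + Z^{2}\right) + R\right) = -2 + \left(R + R^{2} + Z^{2}\right) = -2 + R + R^{2} + Z^{2}$)
$s{\left(b \right)} = 5 + 2 b$
$m{\left(z,f \right)} = 14 + f$ ($m{\left(z,f \right)} = f + \left(-2 - 1 + \left(-1\right)^{2} + \left(-4\right)^{2}\right) = f + \left(-2 - 1 + 1 + 16\right) = f + 14 = 14 + f$)
$W{\left(O \right)} = 15 + 3 O$ ($W{\left(O \right)} = -4 + \left(\left(14 + O\right) + \left(5 + 2 O\right)\right) = -4 + \left(19 + 3 O\right) = 15 + 3 O$)
$2 W{\left(-5 \right)} = 2 \left(15 + 3 \left(-5\right)\right) = 2 \left(15 - 15\right) = 2 \cdot 0 = 0$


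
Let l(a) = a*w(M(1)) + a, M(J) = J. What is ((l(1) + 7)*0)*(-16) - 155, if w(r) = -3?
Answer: -155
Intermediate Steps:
l(a) = -2*a (l(a) = a*(-3) + a = -3*a + a = -2*a)
((l(1) + 7)*0)*(-16) - 155 = ((-2*1 + 7)*0)*(-16) - 155 = ((-2 + 7)*0)*(-16) - 155 = (5*0)*(-16) - 155 = 0*(-16) - 155 = 0 - 155 = -155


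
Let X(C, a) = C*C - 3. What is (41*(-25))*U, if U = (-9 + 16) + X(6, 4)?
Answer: -41000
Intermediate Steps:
X(C, a) = -3 + C² (X(C, a) = C² - 3 = -3 + C²)
U = 40 (U = (-9 + 16) + (-3 + 6²) = 7 + (-3 + 36) = 7 + 33 = 40)
(41*(-25))*U = (41*(-25))*40 = -1025*40 = -41000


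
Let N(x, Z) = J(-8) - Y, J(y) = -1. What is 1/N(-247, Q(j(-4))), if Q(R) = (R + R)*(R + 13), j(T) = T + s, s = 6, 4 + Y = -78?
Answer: 1/81 ≈ 0.012346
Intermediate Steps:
Y = -82 (Y = -4 - 78 = -82)
j(T) = 6 + T (j(T) = T + 6 = 6 + T)
Q(R) = 2*R*(13 + R) (Q(R) = (2*R)*(13 + R) = 2*R*(13 + R))
N(x, Z) = 81 (N(x, Z) = -1 - 1*(-82) = -1 + 82 = 81)
1/N(-247, Q(j(-4))) = 1/81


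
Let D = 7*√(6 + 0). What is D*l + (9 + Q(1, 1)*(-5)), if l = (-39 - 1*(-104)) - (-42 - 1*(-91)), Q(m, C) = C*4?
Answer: -11 + 112*√6 ≈ 263.34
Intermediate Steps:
Q(m, C) = 4*C
D = 7*√6 ≈ 17.146
l = 16 (l = (-39 + 104) - (-42 + 91) = 65 - 1*49 = 65 - 49 = 16)
D*l + (9 + Q(1, 1)*(-5)) = (7*√6)*16 + (9 + (4*1)*(-5)) = 112*√6 + (9 + 4*(-5)) = 112*√6 + (9 - 20) = 112*√6 - 11 = -11 + 112*√6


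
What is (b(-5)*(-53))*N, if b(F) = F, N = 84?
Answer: 22260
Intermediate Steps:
(b(-5)*(-53))*N = -5*(-53)*84 = 265*84 = 22260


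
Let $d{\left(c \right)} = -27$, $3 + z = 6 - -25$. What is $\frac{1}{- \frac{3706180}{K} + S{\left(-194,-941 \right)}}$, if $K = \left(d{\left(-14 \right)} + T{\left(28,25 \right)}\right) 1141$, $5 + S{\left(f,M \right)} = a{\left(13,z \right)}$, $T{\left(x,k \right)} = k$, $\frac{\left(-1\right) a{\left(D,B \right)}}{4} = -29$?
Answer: $\frac{1141}{1979741} \approx 0.00057634$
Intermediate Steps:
$z = 28$ ($z = -3 + \left(6 - -25\right) = -3 + \left(6 + 25\right) = -3 + 31 = 28$)
$a{\left(D,B \right)} = 116$ ($a{\left(D,B \right)} = \left(-4\right) \left(-29\right) = 116$)
$S{\left(f,M \right)} = 111$ ($S{\left(f,M \right)} = -5 + 116 = 111$)
$K = -2282$ ($K = \left(-27 + 25\right) 1141 = \left(-2\right) 1141 = -2282$)
$\frac{1}{- \frac{3706180}{K} + S{\left(-194,-941 \right)}} = \frac{1}{- \frac{3706180}{-2282} + 111} = \frac{1}{\left(-3706180\right) \left(- \frac{1}{2282}\right) + 111} = \frac{1}{\frac{1853090}{1141} + 111} = \frac{1}{\frac{1979741}{1141}} = \frac{1141}{1979741}$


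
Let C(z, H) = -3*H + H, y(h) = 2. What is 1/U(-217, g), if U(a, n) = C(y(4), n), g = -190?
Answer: 1/380 ≈ 0.0026316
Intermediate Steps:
C(z, H) = -2*H
U(a, n) = -2*n
1/U(-217, g) = 1/(-2*(-190)) = 1/380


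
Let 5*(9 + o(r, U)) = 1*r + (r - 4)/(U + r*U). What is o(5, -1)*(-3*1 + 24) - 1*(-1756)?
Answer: 15873/10 ≈ 1587.3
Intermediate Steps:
o(r, U) = -9 + r/5 + (-4 + r)/(5*(U + U*r)) (o(r, U) = -9 + (1*r + (r - 4)/(U + r*U))/5 = -9 + (r + (-4 + r)/(U + U*r))/5 = -9 + (r/5 + (-4 + r)/(5*(U + U*r))) = -9 + r/5 + (-4 + r)/(5*(U + U*r)))
o(5, -1)*(-3*1 + 24) - 1*(-1756) = ((⅕)*(-4 + 5 - 45*(-1) - 1*5² - 44*(-1)*5)/(-1*(1 + 5)))*(-3*1 + 24) - 1*(-1756) = ((⅕)*(-1)*(-4 + 5 + 45 - 1*25 + 220)/6)*(-3 + 24) + 1756 = ((⅕)*(-1)*(⅙)*(-4 + 5 + 45 - 25 + 220))*21 + 1756 = ((⅕)*(-1)*(⅙)*241)*21 + 1756 = -241/30*21 + 1756 = -1687/10 + 1756 = 15873/10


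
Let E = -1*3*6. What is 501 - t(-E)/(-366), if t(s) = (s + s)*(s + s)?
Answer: 30777/61 ≈ 504.54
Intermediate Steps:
E = -18 (E = -3*6 = -18)
t(s) = 4*s² (t(s) = (2*s)*(2*s) = 4*s²)
501 - t(-E)/(-366) = 501 - 4*(-1*(-18))²/(-366) = 501 - 4*18²*(-1)/366 = 501 - 4*324*(-1)/366 = 501 - 1296*(-1)/366 = 501 - 1*(-216/61) = 501 + 216/61 = 30777/61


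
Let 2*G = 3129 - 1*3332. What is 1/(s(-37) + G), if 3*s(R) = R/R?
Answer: -6/607 ≈ -0.0098847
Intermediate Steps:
s(R) = 1/3 (s(R) = (R/R)/3 = (1/3)*1 = 1/3)
G = -203/2 (G = (3129 - 1*3332)/2 = (3129 - 3332)/2 = (1/2)*(-203) = -203/2 ≈ -101.50)
1/(s(-37) + G) = 1/(1/3 - 203/2) = 1/(-607/6) = -6/607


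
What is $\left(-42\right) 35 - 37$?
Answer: $-1507$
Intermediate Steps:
$\left(-42\right) 35 - 37 = -1470 - 37 = -1507$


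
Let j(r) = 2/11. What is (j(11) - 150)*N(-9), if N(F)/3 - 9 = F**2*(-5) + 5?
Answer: 1933104/11 ≈ 1.7574e+5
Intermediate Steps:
j(r) = 2/11 (j(r) = 2*(1/11) = 2/11)
N(F) = 42 - 15*F**2 (N(F) = 27 + 3*(F**2*(-5) + 5) = 27 + 3*(-5*F**2 + 5) = 27 + 3*(5 - 5*F**2) = 27 + (15 - 15*F**2) = 42 - 15*F**2)
(j(11) - 150)*N(-9) = (2/11 - 150)*(42 - 15*(-9)**2) = -1648*(42 - 15*81)/11 = -1648*(42 - 1215)/11 = -1648/11*(-1173) = 1933104/11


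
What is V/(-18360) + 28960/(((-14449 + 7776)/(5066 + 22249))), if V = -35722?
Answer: -7261650045547/61258140 ≈ -1.1854e+5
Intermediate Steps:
V/(-18360) + 28960/(((-14449 + 7776)/(5066 + 22249))) = -35722/(-18360) + 28960/(((-14449 + 7776)/(5066 + 22249))) = -35722*(-1/18360) + 28960/((-6673/27315)) = 17861/9180 + 28960/((-6673*1/27315)) = 17861/9180 + 28960/(-6673/27315) = 17861/9180 + 28960*(-27315/6673) = 17861/9180 - 791042400/6673 = -7261650045547/61258140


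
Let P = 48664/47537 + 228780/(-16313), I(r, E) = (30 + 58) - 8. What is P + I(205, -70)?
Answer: 7422289636/110781583 ≈ 66.999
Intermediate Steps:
I(r, E) = 80 (I(r, E) = 88 - 8 = 80)
P = -1440237004/110781583 (P = 48664*(1/47537) + 228780*(-1/16313) = 6952/6791 - 228780/16313 = -1440237004/110781583 ≈ -13.001)
P + I(205, -70) = -1440237004/110781583 + 80 = 7422289636/110781583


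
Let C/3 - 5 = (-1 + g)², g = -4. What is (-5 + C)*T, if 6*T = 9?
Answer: 255/2 ≈ 127.50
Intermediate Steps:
C = 90 (C = 15 + 3*(-1 - 4)² = 15 + 3*(-5)² = 15 + 3*25 = 15 + 75 = 90)
T = 3/2 (T = (⅙)*9 = 3/2 ≈ 1.5000)
(-5 + C)*T = (-5 + 90)*(3/2) = 85*(3/2) = 255/2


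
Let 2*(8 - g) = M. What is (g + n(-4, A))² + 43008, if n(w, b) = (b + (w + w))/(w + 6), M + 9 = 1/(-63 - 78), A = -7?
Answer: 3422159113/79524 ≈ 43033.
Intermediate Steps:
M = -1270/141 (M = -9 + 1/(-63 - 78) = -9 + 1/(-141) = -9 - 1/141 = -1270/141 ≈ -9.0071)
g = 1763/141 (g = 8 - ½*(-1270/141) = 8 + 635/141 = 1763/141 ≈ 12.504)
n(w, b) = (b + 2*w)/(6 + w)
(g + n(-4, A))² + 43008 = (1763/141 + (-7 + 2*(-4))/(6 - 4))² + 43008 = (1763/141 + (-7 - 8)/2)² + 43008 = (1763/141 + (½)*(-15))² + 43008 = (1763/141 - 15/2)² + 43008 = (1411/282)² + 43008 = 1990921/79524 + 43008 = 3422159113/79524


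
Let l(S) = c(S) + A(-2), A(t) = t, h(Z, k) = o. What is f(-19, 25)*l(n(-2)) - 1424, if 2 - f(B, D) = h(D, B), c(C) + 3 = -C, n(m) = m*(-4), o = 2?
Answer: -1424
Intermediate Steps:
n(m) = -4*m
c(C) = -3 - C
h(Z, k) = 2
f(B, D) = 0 (f(B, D) = 2 - 1*2 = 2 - 2 = 0)
l(S) = -5 - S (l(S) = (-3 - S) - 2 = -5 - S)
f(-19, 25)*l(n(-2)) - 1424 = 0*(-5 - (-4)*(-2)) - 1424 = 0*(-5 - 1*8) - 1424 = 0*(-5 - 8) - 1424 = 0*(-13) - 1424 = 0 - 1424 = -1424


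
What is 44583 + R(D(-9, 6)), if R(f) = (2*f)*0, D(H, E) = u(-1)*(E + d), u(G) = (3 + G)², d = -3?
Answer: 44583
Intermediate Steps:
D(H, E) = -12 + 4*E (D(H, E) = (3 - 1)²*(E - 3) = 2²*(-3 + E) = 4*(-3 + E) = -12 + 4*E)
R(f) = 0
44583 + R(D(-9, 6)) = 44583 + 0 = 44583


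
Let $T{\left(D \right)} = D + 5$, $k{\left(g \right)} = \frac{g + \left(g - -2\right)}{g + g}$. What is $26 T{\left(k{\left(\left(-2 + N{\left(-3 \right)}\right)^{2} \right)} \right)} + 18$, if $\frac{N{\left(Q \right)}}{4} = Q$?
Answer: $\frac{17065}{98} \approx 174.13$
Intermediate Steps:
$N{\left(Q \right)} = 4 Q$
$k{\left(g \right)} = \frac{2 + 2 g}{2 g}$ ($k{\left(g \right)} = \frac{g + \left(g + 2\right)}{2 g} = \left(g + \left(2 + g\right)\right) \frac{1}{2 g} = \left(2 + 2 g\right) \frac{1}{2 g} = \frac{2 + 2 g}{2 g}$)
$T{\left(D \right)} = 5 + D$
$26 T{\left(k{\left(\left(-2 + N{\left(-3 \right)}\right)^{2} \right)} \right)} + 18 = 26 \left(5 + \frac{1 + \left(-2 + 4 \left(-3\right)\right)^{2}}{\left(-2 + 4 \left(-3\right)\right)^{2}}\right) + 18 = 26 \left(5 + \frac{1 + \left(-2 - 12\right)^{2}}{\left(-2 - 12\right)^{2}}\right) + 18 = 26 \left(5 + \frac{1 + \left(-14\right)^{2}}{\left(-14\right)^{2}}\right) + 18 = 26 \left(5 + \frac{1 + 196}{196}\right) + 18 = 26 \left(5 + \frac{1}{196} \cdot 197\right) + 18 = 26 \left(5 + \frac{197}{196}\right) + 18 = 26 \cdot \frac{1177}{196} + 18 = \frac{15301}{98} + 18 = \frac{17065}{98}$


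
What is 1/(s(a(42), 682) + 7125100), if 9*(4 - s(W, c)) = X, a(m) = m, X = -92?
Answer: 9/64126028 ≈ 1.4035e-7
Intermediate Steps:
s(W, c) = 128/9 (s(W, c) = 4 - ⅑*(-92) = 4 + 92/9 = 128/9)
1/(s(a(42), 682) + 7125100) = 1/(128/9 + 7125100) = 1/(64126028/9) = 9/64126028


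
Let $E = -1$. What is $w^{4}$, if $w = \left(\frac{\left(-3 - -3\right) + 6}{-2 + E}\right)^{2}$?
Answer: $256$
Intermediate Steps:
$w = 4$ ($w = \left(\frac{\left(-3 - -3\right) + 6}{-2 - 1}\right)^{2} = \left(\frac{\left(-3 + 3\right) + 6}{-3}\right)^{2} = \left(\left(0 + 6\right) \left(- \frac{1}{3}\right)\right)^{2} = \left(6 \left(- \frac{1}{3}\right)\right)^{2} = \left(-2\right)^{2} = 4$)
$w^{4} = 4^{4} = 256$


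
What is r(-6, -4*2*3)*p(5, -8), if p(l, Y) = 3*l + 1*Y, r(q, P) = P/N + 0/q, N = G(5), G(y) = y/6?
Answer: -1008/5 ≈ -201.60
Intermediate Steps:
G(y) = y/6 (G(y) = y*(⅙) = y/6)
N = ⅚ (N = (⅙)*5 = ⅚ ≈ 0.83333)
r(q, P) = 6*P/5 (r(q, P) = P/(⅚) + 0/q = P*(6/5) + 0 = 6*P/5 + 0 = 6*P/5)
p(l, Y) = Y + 3*l (p(l, Y) = 3*l + Y = Y + 3*l)
r(-6, -4*2*3)*p(5, -8) = (6*(-4*2*3)/5)*(-8 + 3*5) = (6*(-8*3)/5)*(-8 + 15) = ((6/5)*(-24))*7 = -144/5*7 = -1008/5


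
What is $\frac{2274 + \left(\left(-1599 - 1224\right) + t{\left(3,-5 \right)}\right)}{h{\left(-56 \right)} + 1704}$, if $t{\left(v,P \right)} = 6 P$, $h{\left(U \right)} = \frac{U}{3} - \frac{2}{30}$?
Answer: $- \frac{8685}{25279} \approx -0.34357$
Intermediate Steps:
$h{\left(U \right)} = - \frac{1}{15} + \frac{U}{3}$ ($h{\left(U \right)} = U \frac{1}{3} - \frac{1}{15} = \frac{U}{3} - \frac{1}{15} = - \frac{1}{15} + \frac{U}{3}$)
$\frac{2274 + \left(\left(-1599 - 1224\right) + t{\left(3,-5 \right)}\right)}{h{\left(-56 \right)} + 1704} = \frac{2274 + \left(\left(-1599 - 1224\right) + 6 \left(-5\right)\right)}{\left(- \frac{1}{15} + \frac{1}{3} \left(-56\right)\right) + 1704} = \frac{2274 - 2853}{\left(- \frac{1}{15} - \frac{56}{3}\right) + 1704} = \frac{2274 - 2853}{- \frac{281}{15} + 1704} = - \frac{579}{\frac{25279}{15}} = \left(-579\right) \frac{15}{25279} = - \frac{8685}{25279}$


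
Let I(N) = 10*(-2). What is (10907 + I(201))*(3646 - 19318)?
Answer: -170621064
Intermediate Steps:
I(N) = -20
(10907 + I(201))*(3646 - 19318) = (10907 - 20)*(3646 - 19318) = 10887*(-15672) = -170621064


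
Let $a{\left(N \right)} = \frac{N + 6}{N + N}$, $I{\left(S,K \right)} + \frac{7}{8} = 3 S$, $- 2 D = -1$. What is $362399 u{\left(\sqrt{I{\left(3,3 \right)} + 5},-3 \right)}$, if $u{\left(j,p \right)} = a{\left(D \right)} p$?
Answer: $- \frac{14133561}{2} \approx -7.0668 \cdot 10^{6}$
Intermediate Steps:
$D = \frac{1}{2}$ ($D = \left(- \frac{1}{2}\right) \left(-1\right) = \frac{1}{2} \approx 0.5$)
$I{\left(S,K \right)} = - \frac{7}{8} + 3 S$
$a{\left(N \right)} = \frac{6 + N}{2 N}$
$u{\left(j,p \right)} = \frac{13 p}{2}$ ($u{\left(j,p \right)} = \frac{\frac{1}{\frac{1}{2}} \left(6 + \frac{1}{2}\right)}{2} p = \frac{1}{2} \cdot 2 \cdot \frac{13}{2} p = \frac{13 p}{2}$)
$362399 u{\left(\sqrt{I{\left(3,3 \right)} + 5},-3 \right)} = 362399 \cdot \frac{13}{2} \left(-3\right) = 362399 \left(- \frac{39}{2}\right) = - \frac{14133561}{2}$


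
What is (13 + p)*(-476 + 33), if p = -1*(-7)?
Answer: -8860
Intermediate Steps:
p = 7
(13 + p)*(-476 + 33) = (13 + 7)*(-476 + 33) = 20*(-443) = -8860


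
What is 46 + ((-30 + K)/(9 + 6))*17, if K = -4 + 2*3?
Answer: 214/15 ≈ 14.267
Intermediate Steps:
K = 2 (K = -4 + 6 = 2)
46 + ((-30 + K)/(9 + 6))*17 = 46 + ((-30 + 2)/(9 + 6))*17 = 46 - 28/15*17 = 46 - 476/15 = 214/15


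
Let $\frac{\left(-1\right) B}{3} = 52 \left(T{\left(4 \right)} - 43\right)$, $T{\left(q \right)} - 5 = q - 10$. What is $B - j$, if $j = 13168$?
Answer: $-6304$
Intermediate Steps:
$T{\left(q \right)} = -5 + q$ ($T{\left(q \right)} = 5 + \left(q - 10\right) = 5 + \left(-10 + q\right) = -5 + q$)
$B = 6864$ ($B = - 3 \cdot 52 \left(\left(-5 + 4\right) - 43\right) = - 3 \cdot 52 \left(-1 - 43\right) = - 3 \cdot 52 \left(-44\right) = \left(-3\right) \left(-2288\right) = 6864$)
$B - j = 6864 - 13168 = -6304$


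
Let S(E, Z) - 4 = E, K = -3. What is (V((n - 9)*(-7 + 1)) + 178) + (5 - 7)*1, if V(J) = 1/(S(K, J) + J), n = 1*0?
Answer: 9681/55 ≈ 176.02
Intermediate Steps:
S(E, Z) = 4 + E
n = 0
V(J) = 1/(1 + J) (V(J) = 1/((4 - 3) + J) = 1/(1 + J))
(V((n - 9)*(-7 + 1)) + 178) + (5 - 7)*1 = (1/(1 + (0 - 9)*(-7 + 1)) + 178) + (5 - 7)*1 = (1/(1 - 9*(-6)) + 178) - 2*1 = (1/(1 + 54) + 178) - 2 = (1/55 + 178) - 2 = 9791/55 - 2 = 9681/55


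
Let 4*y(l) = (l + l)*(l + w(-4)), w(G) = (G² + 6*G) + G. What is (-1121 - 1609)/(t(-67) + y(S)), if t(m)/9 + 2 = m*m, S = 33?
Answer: -260/3879 ≈ -0.067028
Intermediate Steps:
w(G) = G² + 7*G
t(m) = -18 + 9*m² (t(m) = -18 + 9*(m*m) = -18 + 9*m²)
y(l) = l*(-12 + l)/2 (y(l) = ((l + l)*(l - 4*(7 - 4)))/4 = ((2*l)*(l - 4*3))/4 = ((2*l)*(l - 12))/4 = ((2*l)*(-12 + l))/4 = (2*l*(-12 + l))/4 = l*(-12 + l)/2)
(-1121 - 1609)/(t(-67) + y(S)) = (-1121 - 1609)/((-18 + 9*(-67)²) + (½)*33*(-12 + 33)) = -2730/((-18 + 9*4489) + (½)*33*21) = -2730/((-18 + 40401) + 693/2) = -2730/(40383 + 693/2) = -2730/81459/2 = -2730*2/81459 = -260/3879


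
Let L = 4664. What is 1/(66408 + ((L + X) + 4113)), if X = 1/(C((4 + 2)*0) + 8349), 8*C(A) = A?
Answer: 8349/627719566 ≈ 1.3301e-5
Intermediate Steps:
C(A) = A/8
X = 1/8349 (X = 1/(((4 + 2)*0)/8 + 8349) = 1/((6*0)/8 + 8349) = 1/((1/8)*0 + 8349) = 1/(0 + 8349) = 1/8349 ≈ 0.00011977)
1/(66408 + ((L + X) + 4113)) = 1/(66408 + ((4664 + 1/8349) + 4113)) = 1/(66408 + (38939737/8349 + 4113)) = 1/(66408 + 73279174/8349) = 1/(627719566/8349) = 8349/627719566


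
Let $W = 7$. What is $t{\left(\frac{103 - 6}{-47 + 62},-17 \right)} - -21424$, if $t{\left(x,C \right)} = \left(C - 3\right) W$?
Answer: $21284$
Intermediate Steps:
$t{\left(x,C \right)} = -21 + 7 C$ ($t{\left(x,C \right)} = \left(C - 3\right) 7 = \left(-3 + C\right) 7 = -21 + 7 C$)
$t{\left(\frac{103 - 6}{-47 + 62},-17 \right)} - -21424 = \left(-21 + 7 \left(-17\right)\right) - -21424 = \left(-21 - 119\right) + 21424 = -140 + 21424 = 21284$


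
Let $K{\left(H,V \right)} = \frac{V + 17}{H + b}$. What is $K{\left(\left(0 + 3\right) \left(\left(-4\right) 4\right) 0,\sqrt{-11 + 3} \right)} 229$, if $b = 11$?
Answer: $\frac{3893}{11} + \frac{458 i \sqrt{2}}{11} \approx 353.91 + 58.883 i$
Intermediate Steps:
$K{\left(H,V \right)} = \frac{17 + V}{11 + H}$ ($K{\left(H,V \right)} = \frac{V + 17}{H + 11} = \frac{17 + V}{11 + H}$)
$K{\left(\left(0 + 3\right) \left(\left(-4\right) 4\right) 0,\sqrt{-11 + 3} \right)} 229 = \frac{17 + \sqrt{-11 + 3}}{11 + \left(0 + 3\right) \left(\left(-4\right) 4\right) 0} \cdot 229 = \frac{17 + \sqrt{-8}}{11 + 3 \left(-16\right) 0} \cdot 229 = \frac{17 + 2 i \sqrt{2}}{11 - 0} \cdot 229 = \frac{17 + 2 i \sqrt{2}}{11 + 0} \cdot 229 = \frac{17 + 2 i \sqrt{2}}{11} \cdot 229 = \left(\frac{17}{11} + \frac{2 i \sqrt{2}}{11}\right) 229 = \frac{3893}{11} + \frac{458 i \sqrt{2}}{11}$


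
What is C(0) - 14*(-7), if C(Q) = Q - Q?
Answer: 98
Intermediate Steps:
C(Q) = 0
C(0) - 14*(-7) = 0 - 14*(-7) = 0 + 98 = 98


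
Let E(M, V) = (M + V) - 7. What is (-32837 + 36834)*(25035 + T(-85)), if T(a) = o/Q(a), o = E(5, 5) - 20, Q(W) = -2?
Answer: 200197739/2 ≈ 1.0010e+8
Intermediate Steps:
E(M, V) = -7 + M + V
o = -17 (o = (-7 + 5 + 5) - 20 = 3 - 20 = -17)
T(a) = 17/2 (T(a) = -17/(-2) = -17*(-½) = 17/2)
(-32837 + 36834)*(25035 + T(-85)) = (-32837 + 36834)*(25035 + 17/2) = 3997*(50087/2) = 200197739/2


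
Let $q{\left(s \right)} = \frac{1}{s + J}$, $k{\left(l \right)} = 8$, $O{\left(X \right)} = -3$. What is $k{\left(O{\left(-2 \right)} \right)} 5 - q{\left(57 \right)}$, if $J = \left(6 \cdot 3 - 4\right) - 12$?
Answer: $\frac{2359}{59} \approx 39.983$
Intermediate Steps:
$J = 2$ ($J = \left(18 - 4\right) - 12 = 14 - 12 = 2$)
$q{\left(s \right)} = \frac{1}{2 + s}$ ($q{\left(s \right)} = \frac{1}{s + 2} = \frac{1}{2 + s}$)
$k{\left(O{\left(-2 \right)} \right)} 5 - q{\left(57 \right)} = 8 \cdot 5 - \frac{1}{2 + 57} = 40 - \frac{1}{59} = \frac{2359}{59}$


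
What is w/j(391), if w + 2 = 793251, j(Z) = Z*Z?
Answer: 793249/152881 ≈ 5.1887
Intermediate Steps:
j(Z) = Z**2
w = 793249 (w = -2 + 793251 = 793249)
w/j(391) = 793249/(391**2) = 793249/152881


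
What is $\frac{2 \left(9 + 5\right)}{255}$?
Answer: $\frac{28}{255} \approx 0.1098$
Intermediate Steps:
$\frac{2 \left(9 + 5\right)}{255} = 2 \cdot 14 \cdot \frac{1}{255} = 28 \cdot \frac{1}{255} = \frac{28}{255}$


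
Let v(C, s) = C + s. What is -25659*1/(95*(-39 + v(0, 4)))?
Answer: 25659/3325 ≈ 7.7170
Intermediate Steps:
-25659*1/(95*(-39 + v(0, 4))) = -25659*1/(95*(-39 + (0 + 4))) = -25659*1/(95*(-39 + 4)) = -25659/(95*(-35)) = -25659/(-3325) = -25659*(-1/3325) = 25659/3325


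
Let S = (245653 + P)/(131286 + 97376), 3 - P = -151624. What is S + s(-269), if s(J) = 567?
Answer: 65024317/114331 ≈ 568.74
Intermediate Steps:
P = 151627 (P = 3 - 1*(-151624) = 3 + 151624 = 151627)
S = 198640/114331 (S = (245653 + 151627)/(131286 + 97376) = 397280/228662 = 397280*(1/228662) = 198640/114331 ≈ 1.7374)
S + s(-269) = 198640/114331 + 567 = 65024317/114331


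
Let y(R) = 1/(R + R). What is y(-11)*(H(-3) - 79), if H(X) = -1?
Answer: 40/11 ≈ 3.6364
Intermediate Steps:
y(R) = 1/(2*R)
y(-11)*(H(-3) - 79) = ((½)/(-11))*(-1 - 79) = ((½)*(-1/11))*(-80) = -1/22*(-80) = 40/11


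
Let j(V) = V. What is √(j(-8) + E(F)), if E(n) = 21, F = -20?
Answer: √13 ≈ 3.6056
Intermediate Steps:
√(j(-8) + E(F)) = √(-8 + 21) = √13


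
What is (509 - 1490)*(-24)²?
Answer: -565056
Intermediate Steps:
(509 - 1490)*(-24)² = -981*576 = -565056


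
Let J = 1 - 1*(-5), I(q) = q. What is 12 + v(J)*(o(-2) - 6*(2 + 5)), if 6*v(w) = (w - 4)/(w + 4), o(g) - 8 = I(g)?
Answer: 54/5 ≈ 10.800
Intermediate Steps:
o(g) = 8 + g
J = 6 (J = 1 + 5 = 6)
v(w) = (-4 + w)/(6*(4 + w)) (v(w) = ((w - 4)/(w + 4))/6 = ((-4 + w)/(4 + w))/6 = (-4 + w)/(6*(4 + w)))
12 + v(J)*(o(-2) - 6*(2 + 5)) = 12 + ((-4 + 6)/(6*(4 + 6)))*((8 - 2) - 6*(2 + 5)) = 12 + ((⅙)*2/10)*(6 - 6*7) = 12 + ((⅙)*(⅒)*2)*(6 - 1*42) = 12 + (6 - 42)/30 = 12 + (1/30)*(-36) = 12 - 6/5 = 54/5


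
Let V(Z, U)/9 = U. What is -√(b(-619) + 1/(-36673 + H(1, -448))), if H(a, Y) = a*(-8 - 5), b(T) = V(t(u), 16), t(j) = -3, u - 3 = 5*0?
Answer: -√193804177138/36686 ≈ -12.000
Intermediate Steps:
u = 3 (u = 3 + 5*0 = 3 + 0 = 3)
V(Z, U) = 9*U
b(T) = 144 (b(T) = 9*16 = 144)
H(a, Y) = -13*a (H(a, Y) = a*(-13) = -13*a)
-√(b(-619) + 1/(-36673 + H(1, -448))) = -√(144 + 1/(-36673 - 13*1)) = -√(144 + 1/(-36673 - 13)) = -√(144 + 1/(-36686)) = -√(144 - 1/36686) = -√(5282783/36686) = -√193804177138/36686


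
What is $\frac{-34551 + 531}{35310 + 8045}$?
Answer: $- \frac{6804}{8671} \approx -0.78468$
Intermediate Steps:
$\frac{-34551 + 531}{35310 + 8045} = - \frac{34020}{43355} = \left(-34020\right) \frac{1}{43355} = - \frac{6804}{8671}$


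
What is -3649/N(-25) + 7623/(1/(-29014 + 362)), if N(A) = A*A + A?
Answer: -131048521249/600 ≈ -2.1841e+8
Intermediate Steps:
N(A) = A + A² (N(A) = A² + A = A + A²)
-3649/N(-25) + 7623/(1/(-29014 + 362)) = -3649*(-1/(25*(1 - 25))) + 7623/(1/(-29014 + 362)) = -3649/((-25*(-24))) + 7623/(1/(-28652)) = -3649/600 + 7623/(-1/28652) = -3649*1/600 + 7623*(-28652) = -3649/600 - 218414196 = -131048521249/600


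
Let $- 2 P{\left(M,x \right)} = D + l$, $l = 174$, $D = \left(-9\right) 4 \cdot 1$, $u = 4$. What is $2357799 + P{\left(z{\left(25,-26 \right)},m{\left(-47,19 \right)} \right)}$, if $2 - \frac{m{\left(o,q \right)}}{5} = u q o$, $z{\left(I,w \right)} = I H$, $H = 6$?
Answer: $2357730$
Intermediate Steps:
$z{\left(I,w \right)} = 6 I$ ($z{\left(I,w \right)} = I 6 = 6 I$)
$D = -36$ ($D = \left(-36\right) 1 = -36$)
$m{\left(o,q \right)} = 10 - 20 o q$ ($m{\left(o,q \right)} = 10 - 5 \cdot 4 q o = 10 - 5 \cdot 4 o q = 10 - 20 o q$)
$P{\left(M,x \right)} = -69$ ($P{\left(M,x \right)} = - \frac{-36 + 174}{2} = \left(- \frac{1}{2}\right) 138 = -69$)
$2357799 + P{\left(z{\left(25,-26 \right)},m{\left(-47,19 \right)} \right)} = 2357799 - 69 = 2357730$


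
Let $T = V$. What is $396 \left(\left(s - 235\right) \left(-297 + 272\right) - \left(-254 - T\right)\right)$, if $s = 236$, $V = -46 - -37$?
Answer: $87120$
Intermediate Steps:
$V = -9$ ($V = -46 + 37 = -9$)
$T = -9$
$396 \left(\left(s - 235\right) \left(-297 + 272\right) - \left(-254 - T\right)\right) = 396 \left(\left(236 - 235\right) \left(-297 + 272\right) - \left(-254 - -9\right)\right) = 396 \left(1 \left(-25\right) - \left(-254 + 9\right)\right) = 396 \left(-25 - -245\right) = 396 \left(-25 + 245\right) = 396 \cdot 220 = 87120$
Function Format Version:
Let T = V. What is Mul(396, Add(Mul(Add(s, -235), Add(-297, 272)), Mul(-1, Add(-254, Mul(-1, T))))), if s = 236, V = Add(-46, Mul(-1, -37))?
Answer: 87120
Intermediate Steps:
V = -9 (V = Add(-46, 37) = -9)
T = -9
Mul(396, Add(Mul(Add(s, -235), Add(-297, 272)), Mul(-1, Add(-254, Mul(-1, T))))) = Mul(396, Add(Mul(Add(236, -235), Add(-297, 272)), Mul(-1, Add(-254, Mul(-1, -9))))) = Mul(396, Add(Mul(1, -25), Mul(-1, Add(-254, 9)))) = Mul(396, Add(-25, Mul(-1, -245))) = Mul(396, Add(-25, 245)) = Mul(396, 220) = 87120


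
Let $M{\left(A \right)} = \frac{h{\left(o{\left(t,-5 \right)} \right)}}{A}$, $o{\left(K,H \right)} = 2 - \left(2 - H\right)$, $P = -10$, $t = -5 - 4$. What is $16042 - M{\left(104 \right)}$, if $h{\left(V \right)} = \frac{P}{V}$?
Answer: $\frac{834183}{52} \approx 16042.0$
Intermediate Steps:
$t = -9$ ($t = -5 - 4 = -9$)
$o{\left(K,H \right)} = H$ ($o{\left(K,H \right)} = 2 + \left(-2 + H\right) = H$)
$h{\left(V \right)} = - \frac{10}{V}$
$M{\left(A \right)} = \frac{2}{A}$ ($M{\left(A \right)} = \frac{\left(-10\right) \frac{1}{-5}}{A} = \frac{\left(-10\right) \left(- \frac{1}{5}\right)}{A} = \frac{2}{A}$)
$16042 - M{\left(104 \right)} = 16042 - \frac{2}{104} = 16042 - 2 \cdot \frac{1}{104} = 16042 - \frac{1}{52} = \frac{834183}{52}$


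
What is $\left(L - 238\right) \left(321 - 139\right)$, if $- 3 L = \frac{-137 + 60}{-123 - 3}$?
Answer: $- \frac{1170533}{27} \approx -43353.0$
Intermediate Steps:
$L = - \frac{11}{54}$ ($L = - \frac{\left(-137 + 60\right) \frac{1}{-123 - 3}}{3} = - \frac{\left(-77\right) \frac{1}{-126}}{3} = - \frac{\left(-77\right) \left(- \frac{1}{126}\right)}{3} = \left(- \frac{1}{3}\right) \frac{11}{18} = - \frac{11}{54} \approx -0.2037$)
$\left(L - 238\right) \left(321 - 139\right) = \left(- \frac{11}{54} - 238\right) \left(321 - 139\right) = \left(- \frac{12863}{54}\right) 182 = - \frac{1170533}{27}$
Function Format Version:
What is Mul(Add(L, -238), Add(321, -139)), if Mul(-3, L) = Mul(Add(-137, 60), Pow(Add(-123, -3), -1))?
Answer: Rational(-1170533, 27) ≈ -43353.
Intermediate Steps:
L = Rational(-11, 54) (L = Mul(Rational(-1, 3), Mul(Add(-137, 60), Pow(Add(-123, -3), -1))) = Mul(Rational(-1, 3), Mul(-77, Pow(-126, -1))) = Mul(Rational(-1, 3), Mul(-77, Rational(-1, 126))) = Mul(Rational(-1, 3), Rational(11, 18)) = Rational(-11, 54) ≈ -0.20370)
Mul(Add(L, -238), Add(321, -139)) = Mul(Add(Rational(-11, 54), -238), Add(321, -139)) = Mul(Rational(-12863, 54), 182) = Rational(-1170533, 27)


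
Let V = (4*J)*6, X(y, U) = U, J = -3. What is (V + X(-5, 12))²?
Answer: 3600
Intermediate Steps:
V = -72 (V = (4*(-3))*6 = -12*6 = -72)
(V + X(-5, 12))² = (-72 + 12)² = (-60)² = 3600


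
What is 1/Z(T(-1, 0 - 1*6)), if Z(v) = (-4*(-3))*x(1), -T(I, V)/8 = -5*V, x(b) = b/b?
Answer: 1/12 ≈ 0.083333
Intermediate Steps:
x(b) = 1
T(I, V) = 40*V (T(I, V) = -(-40)*V = 40*V)
Z(v) = 12 (Z(v) = -4*(-3)*1 = 12*1 = 12)
1/Z(T(-1, 0 - 1*6)) = 1/12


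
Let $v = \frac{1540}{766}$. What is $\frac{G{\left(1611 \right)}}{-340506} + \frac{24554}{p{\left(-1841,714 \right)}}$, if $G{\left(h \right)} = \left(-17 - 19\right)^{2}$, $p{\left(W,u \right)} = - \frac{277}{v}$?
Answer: $- \frac{357663412412}{2006923447} \approx -178.21$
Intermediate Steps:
$v = \frac{770}{383}$ ($v = 1540 \cdot \frac{1}{766} = \frac{770}{383} \approx 2.0104$)
$p{\left(W,u \right)} = - \frac{106091}{770}$ ($p{\left(W,u \right)} = - \frac{277}{\frac{770}{383}} = \left(-277\right) \frac{383}{770} = - \frac{106091}{770}$)
$G{\left(h \right)} = 1296$ ($G{\left(h \right)} = \left(-36\right)^{2} = 1296$)
$\frac{G{\left(1611 \right)}}{-340506} + \frac{24554}{p{\left(-1841,714 \right)}} = \frac{1296}{-340506} + \frac{24554}{- \frac{106091}{770}} = 1296 \left(- \frac{1}{340506}\right) + 24554 \left(- \frac{770}{106091}\right) = - \frac{72}{18917} - \frac{18906580}{106091} = - \frac{357663412412}{2006923447}$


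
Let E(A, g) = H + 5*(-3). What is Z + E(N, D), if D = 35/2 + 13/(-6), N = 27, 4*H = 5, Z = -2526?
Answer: -10159/4 ≈ -2539.8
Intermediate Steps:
H = 5/4 (H = (1/4)*5 = 5/4 ≈ 1.2500)
D = 46/3 (D = 35*(1/2) + 13*(-1/6) = 35/2 - 13/6 = 46/3 ≈ 15.333)
E(A, g) = -55/4 (E(A, g) = 5/4 + 5*(-3) = 5/4 - 15 = -55/4)
Z + E(N, D) = -2526 - 55/4 = -10159/4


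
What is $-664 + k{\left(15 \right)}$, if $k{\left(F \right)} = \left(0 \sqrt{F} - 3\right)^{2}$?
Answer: $-655$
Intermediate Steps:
$k{\left(F \right)} = 9$ ($k{\left(F \right)} = \left(0 - 3\right)^{2} = \left(-3\right)^{2} = 9$)
$-664 + k{\left(15 \right)} = -664 + 9 = -655$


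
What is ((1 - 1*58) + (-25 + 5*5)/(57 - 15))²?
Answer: 3249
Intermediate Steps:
((1 - 1*58) + (-25 + 5*5)/(57 - 15))² = ((1 - 58) + (-25 + 25)/42)² = (-57 + 0*(1/42))² = (-57 + 0)² = (-57)² = 3249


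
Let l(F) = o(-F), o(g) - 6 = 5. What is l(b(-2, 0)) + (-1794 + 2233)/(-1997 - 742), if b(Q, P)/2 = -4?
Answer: 29690/2739 ≈ 10.840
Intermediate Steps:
b(Q, P) = -8 (b(Q, P) = 2*(-4) = -8)
o(g) = 11 (o(g) = 6 + 5 = 11)
l(F) = 11
l(b(-2, 0)) + (-1794 + 2233)/(-1997 - 742) = 11 + (-1794 + 2233)/(-1997 - 742) = 11 + 439/(-2739) = 11 + 439*(-1/2739) = 11 - 439/2739 = 29690/2739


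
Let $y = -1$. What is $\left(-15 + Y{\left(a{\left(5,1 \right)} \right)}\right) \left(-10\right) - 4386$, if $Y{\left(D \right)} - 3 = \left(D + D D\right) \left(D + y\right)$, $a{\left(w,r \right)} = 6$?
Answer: $-6366$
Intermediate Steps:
$Y{\left(D \right)} = 3 + \left(-1 + D\right) \left(D + D^{2}\right)$ ($Y{\left(D \right)} = 3 + \left(D + D D\right) \left(D - 1\right) = 3 + \left(D + D^{2}\right) \left(-1 + D\right) = 3 + \left(-1 + D\right) \left(D + D^{2}\right)$)
$\left(-15 + Y{\left(a{\left(5,1 \right)} \right)}\right) \left(-10\right) - 4386 = \left(-15 + \left(3 + 6^{3} - 6\right)\right) \left(-10\right) - 4386 = \left(-15 + \left(3 + 216 - 6\right)\right) \left(-10\right) - 4386 = \left(-15 + 213\right) \left(-10\right) - 4386 = 198 \left(-10\right) - 4386 = -1980 - 4386 = -6366$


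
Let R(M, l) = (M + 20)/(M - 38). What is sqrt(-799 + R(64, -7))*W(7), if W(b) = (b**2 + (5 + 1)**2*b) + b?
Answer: 308*I*sqrt(134485)/13 ≈ 8688.5*I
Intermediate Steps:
R(M, l) = (20 + M)/(-38 + M)
W(b) = b**2 + 37*b (W(b) = (b**2 + 6**2*b) + b = (b**2 + 36*b) + b = b**2 + 37*b)
sqrt(-799 + R(64, -7))*W(7) = sqrt(-799 + (20 + 64)/(-38 + 64))*(7*(37 + 7)) = sqrt(-799 + 84/26)*(7*44) = sqrt(-799 + (1/26)*84)*308 = sqrt(-799 + 42/13)*308 = sqrt(-10345/13)*308 = (I*sqrt(134485)/13)*308 = 308*I*sqrt(134485)/13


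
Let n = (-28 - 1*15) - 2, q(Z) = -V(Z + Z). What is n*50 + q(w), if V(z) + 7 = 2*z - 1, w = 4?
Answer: -2258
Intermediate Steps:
V(z) = -8 + 2*z (V(z) = -7 + (2*z - 1) = -7 + (-1 + 2*z) = -8 + 2*z)
q(Z) = 8 - 4*Z (q(Z) = -(-8 + 2*(Z + Z)) = -(-8 + 2*(2*Z)) = -(-8 + 4*Z) = 8 - 4*Z)
n = -45 (n = (-28 - 15) - 2 = -43 - 2 = -45)
n*50 + q(w) = -45*50 + (8 - 4*4) = -2250 + (8 - 16) = -2250 - 8 = -2258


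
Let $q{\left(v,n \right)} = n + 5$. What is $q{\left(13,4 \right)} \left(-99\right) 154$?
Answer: $-137214$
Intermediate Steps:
$q{\left(v,n \right)} = 5 + n$
$q{\left(13,4 \right)} \left(-99\right) 154 = \left(5 + 4\right) \left(-99\right) 154 = 9 \left(-99\right) 154 = \left(-891\right) 154 = -137214$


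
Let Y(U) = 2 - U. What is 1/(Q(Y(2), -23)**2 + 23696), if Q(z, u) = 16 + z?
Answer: 1/23952 ≈ 4.1750e-5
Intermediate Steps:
1/(Q(Y(2), -23)**2 + 23696) = 1/((16 + (2 - 1*2))**2 + 23696) = 1/((16 + (2 - 2))**2 + 23696) = 1/((16 + 0)**2 + 23696) = 1/(16**2 + 23696) = 1/(256 + 23696) = 1/23952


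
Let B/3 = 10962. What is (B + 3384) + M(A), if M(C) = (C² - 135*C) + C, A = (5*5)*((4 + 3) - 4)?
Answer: 31845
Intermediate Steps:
B = 32886 (B = 3*10962 = 32886)
A = 75 (A = 25*(7 - 4) = 25*3 = 75)
M(C) = C² - 134*C
(B + 3384) + M(A) = (32886 + 3384) + 75*(-134 + 75) = 36270 + 75*(-59) = 36270 - 4425 = 31845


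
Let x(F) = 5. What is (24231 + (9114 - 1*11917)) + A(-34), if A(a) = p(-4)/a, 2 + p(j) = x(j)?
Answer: 728549/34 ≈ 21428.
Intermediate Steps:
p(j) = 3 (p(j) = -2 + 5 = 3)
A(a) = 3/a
(24231 + (9114 - 1*11917)) + A(-34) = (24231 + (9114 - 1*11917)) + 3/(-34) = (24231 + (9114 - 11917)) + 3*(-1/34) = (24231 - 2803) - 3/34 = 21428 - 3/34 = 728549/34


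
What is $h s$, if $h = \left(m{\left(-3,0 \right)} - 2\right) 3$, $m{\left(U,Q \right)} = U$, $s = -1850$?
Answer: $27750$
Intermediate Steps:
$h = -15$ ($h = \left(-3 - 2\right) 3 = \left(-5\right) 3 = -15$)
$h s = \left(-15\right) \left(-1850\right) = 27750$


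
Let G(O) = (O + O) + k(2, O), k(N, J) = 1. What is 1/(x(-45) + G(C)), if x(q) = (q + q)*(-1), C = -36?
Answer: 1/19 ≈ 0.052632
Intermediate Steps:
G(O) = 1 + 2*O (G(O) = (O + O) + 1 = 2*O + 1 = 1 + 2*O)
x(q) = -2*q (x(q) = (2*q)*(-1) = -2*q)
1/(x(-45) + G(C)) = 1/(-2*(-45) + (1 + 2*(-36))) = 1/(90 + (1 - 72)) = 1/(90 - 71) = 1/19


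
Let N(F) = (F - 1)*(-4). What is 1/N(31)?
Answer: -1/120 ≈ -0.0083333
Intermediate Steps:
N(F) = 4 - 4*F (N(F) = (-1 + F)*(-4) = 4 - 4*F)
1/N(31) = 1/(4 - 4*31) = 1/(4 - 124) = 1/(-120) = -1/120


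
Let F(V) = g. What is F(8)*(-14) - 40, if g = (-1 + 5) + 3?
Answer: -138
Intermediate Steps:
g = 7 (g = 4 + 3 = 7)
F(V) = 7
F(8)*(-14) - 40 = 7*(-14) - 40 = -98 - 40 = -138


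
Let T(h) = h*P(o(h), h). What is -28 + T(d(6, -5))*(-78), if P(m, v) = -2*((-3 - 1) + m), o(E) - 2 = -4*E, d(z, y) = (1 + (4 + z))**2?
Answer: -9173764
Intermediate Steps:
d(z, y) = (5 + z)**2
o(E) = 2 - 4*E
P(m, v) = 8 - 2*m (P(m, v) = -2*(-4 + m) = 8 - 2*m)
T(h) = h*(4 + 8*h) (T(h) = h*(8 - 2*(2 - 4*h)) = h*(8 + (-4 + 8*h)) = h*(4 + 8*h))
-28 + T(d(6, -5))*(-78) = -28 + (4*(5 + 6)**2*(1 + 2*(5 + 6)**2))*(-78) = -28 + (4*11**2*(1 + 2*11**2))*(-78) = -28 + (4*121*(1 + 2*121))*(-78) = -28 + (4*121*(1 + 242))*(-78) = -28 + (4*121*243)*(-78) = -28 + 117612*(-78) = -28 - 9173736 = -9173764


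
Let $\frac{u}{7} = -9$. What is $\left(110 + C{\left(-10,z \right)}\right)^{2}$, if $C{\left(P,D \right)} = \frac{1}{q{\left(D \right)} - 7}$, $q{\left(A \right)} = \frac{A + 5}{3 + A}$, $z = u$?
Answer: $\frac{395214400}{32761} \approx 12064.0$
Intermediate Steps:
$u = -63$ ($u = 7 \left(-9\right) = -63$)
$z = -63$
$q{\left(A \right)} = \frac{5 + A}{3 + A}$
$C{\left(P,D \right)} = \frac{1}{-7 + \frac{5 + D}{3 + D}}$ ($C{\left(P,D \right)} = \frac{1}{\frac{5 + D}{3 + D} - 7} = \frac{1}{-7 + \frac{5 + D}{3 + D}}$)
$\left(110 + C{\left(-10,z \right)}\right)^{2} = \left(110 + \frac{-3 - -63}{2 \left(8 + 3 \left(-63\right)\right)}\right)^{2} = \left(110 + \frac{-3 + 63}{2 \left(8 - 189\right)}\right)^{2} = \left(110 + \frac{1}{2} \frac{1}{-181} \cdot 60\right)^{2} = \left(110 + \frac{1}{2} \left(- \frac{1}{181}\right) 60\right)^{2} = \left(110 - \frac{30}{181}\right)^{2} = \left(\frac{19880}{181}\right)^{2} = \frac{395214400}{32761}$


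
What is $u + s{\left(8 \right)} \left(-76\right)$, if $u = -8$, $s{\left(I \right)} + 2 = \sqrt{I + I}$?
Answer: $-160$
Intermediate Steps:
$s{\left(I \right)} = -2 + \sqrt{2} \sqrt{I}$ ($s{\left(I \right)} = -2 + \sqrt{I + I} = -2 + \sqrt{2 I} = -2 + \sqrt{2} \sqrt{I}$)
$u + s{\left(8 \right)} \left(-76\right) = -8 + \left(-2 + \sqrt{2} \sqrt{8}\right) \left(-76\right) = -8 + \left(-2 + \sqrt{2} \cdot 2 \sqrt{2}\right) \left(-76\right) = -8 + \left(-2 + 4\right) \left(-76\right) = -8 + 2 \left(-76\right) = -8 - 152 = -160$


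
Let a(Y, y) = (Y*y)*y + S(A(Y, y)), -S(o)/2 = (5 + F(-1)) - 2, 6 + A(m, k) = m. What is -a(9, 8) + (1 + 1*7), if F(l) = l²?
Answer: -560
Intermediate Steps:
A(m, k) = -6 + m
S(o) = -8 (S(o) = -2*((5 + (-1)²) - 2) = -2*((5 + 1) - 2) = -2*(6 - 2) = -2*4 = -8)
a(Y, y) = -8 + Y*y² (a(Y, y) = (Y*y)*y - 8 = Y*y² - 8 = -8 + Y*y²)
-a(9, 8) + (1 + 1*7) = -(-8 + 9*8²) + (1 + 1*7) = -(-8 + 9*64) + (1 + 7) = -(-8 + 576) + 8 = -1*568 + 8 = -568 + 8 = -560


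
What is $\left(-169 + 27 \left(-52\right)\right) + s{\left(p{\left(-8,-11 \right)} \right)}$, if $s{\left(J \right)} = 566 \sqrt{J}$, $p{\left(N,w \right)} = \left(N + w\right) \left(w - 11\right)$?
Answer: $-1573 + 566 \sqrt{418} \approx 9998.9$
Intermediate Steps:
$p{\left(N,w \right)} = \left(-11 + w\right) \left(N + w\right)$ ($p{\left(N,w \right)} = \left(N + w\right) \left(-11 + w\right) = \left(-11 + w\right) \left(N + w\right)$)
$\left(-169 + 27 \left(-52\right)\right) + s{\left(p{\left(-8,-11 \right)} \right)} = \left(-169 + 27 \left(-52\right)\right) + 566 \sqrt{\left(-11\right)^{2} - -88 - -121 - -88} = \left(-169 - 1404\right) + 566 \sqrt{121 + 88 + 121 + 88} = -1573 + 566 \sqrt{418}$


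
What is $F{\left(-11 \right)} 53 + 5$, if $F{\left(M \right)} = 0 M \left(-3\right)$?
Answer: $5$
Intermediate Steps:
$F{\left(M \right)} = 0$ ($F{\left(M \right)} = 0 \left(- 3 M\right) = 0$)
$F{\left(-11 \right)} 53 + 5 = 0 \cdot 53 + 5 = 0 + 5 = 5$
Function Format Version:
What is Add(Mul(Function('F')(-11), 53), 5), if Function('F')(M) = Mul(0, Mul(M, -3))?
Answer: 5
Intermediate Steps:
Function('F')(M) = 0 (Function('F')(M) = Mul(0, Mul(-3, M)) = 0)
Add(Mul(Function('F')(-11), 53), 5) = Add(Mul(0, 53), 5) = Add(0, 5) = 5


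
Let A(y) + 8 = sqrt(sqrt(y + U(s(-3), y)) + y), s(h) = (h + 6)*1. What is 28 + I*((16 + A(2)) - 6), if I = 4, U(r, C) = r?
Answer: 36 + 4*sqrt(2 + sqrt(5)) ≈ 44.233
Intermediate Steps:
s(h) = 6 + h (s(h) = (6 + h)*1 = 6 + h)
A(y) = -8 + sqrt(y + sqrt(3 + y)) (A(y) = -8 + sqrt(sqrt(y + (6 - 3)) + y) = -8 + sqrt(sqrt(y + 3) + y) = -8 + sqrt(sqrt(3 + y) + y) = -8 + sqrt(y + sqrt(3 + y)))
28 + I*((16 + A(2)) - 6) = 28 + 4*((16 + (-8 + sqrt(2 + sqrt(3 + 2)))) - 6) = 28 + 4*((16 + (-8 + sqrt(2 + sqrt(5)))) - 6) = 28 + 4*((8 + sqrt(2 + sqrt(5))) - 6) = 28 + 4*(2 + sqrt(2 + sqrt(5))) = 28 + (8 + 4*sqrt(2 + sqrt(5))) = 36 + 4*sqrt(2 + sqrt(5))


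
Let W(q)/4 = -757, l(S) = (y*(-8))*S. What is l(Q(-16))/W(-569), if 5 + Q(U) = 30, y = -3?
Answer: -150/757 ≈ -0.19815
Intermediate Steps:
Q(U) = 25 (Q(U) = -5 + 30 = 25)
l(S) = 24*S (l(S) = (-3*(-8))*S = 24*S)
W(q) = -3028 (W(q) = 4*(-757) = -3028)
l(Q(-16))/W(-569) = (24*25)/(-3028) = 600*(-1/3028) = -150/757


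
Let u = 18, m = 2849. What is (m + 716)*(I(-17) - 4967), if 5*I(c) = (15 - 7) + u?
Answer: -17688817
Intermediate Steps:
I(c) = 26/5 (I(c) = ((15 - 7) + 18)/5 = (8 + 18)/5 = (1/5)*26 = 26/5)
(m + 716)*(I(-17) - 4967) = (2849 + 716)*(26/5 - 4967) = 3565*(-24809/5) = -17688817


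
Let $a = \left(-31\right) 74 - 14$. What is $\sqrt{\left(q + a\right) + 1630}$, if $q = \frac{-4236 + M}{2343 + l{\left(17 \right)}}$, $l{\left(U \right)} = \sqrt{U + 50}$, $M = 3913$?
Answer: $\frac{\sqrt{-1588877 - 678 \sqrt{67}}}{\sqrt{2343 + \sqrt{67}}} \approx 26.041 i$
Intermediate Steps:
$a = -2308$ ($a = -2294 - 14 = -2308$)
$l{\left(U \right)} = \sqrt{50 + U}$
$q = - \frac{323}{2343 + \sqrt{67}}$ ($q = \frac{-4236 + 3913}{2343 + \sqrt{50 + 17}} = - \frac{323}{2343 + \sqrt{67}} \approx -0.13738$)
$\sqrt{\left(q + a\right) + 1630} = \sqrt{\left(\left(- \frac{756789}{5489582} + \frac{323 \sqrt{67}}{5489582}\right) - 2308\right) + 1630} = \sqrt{\left(- \frac{12670712045}{5489582} + \frac{323 \sqrt{67}}{5489582}\right) + 1630} = \sqrt{- \frac{3722693385}{5489582} + \frac{323 \sqrt{67}}{5489582}}$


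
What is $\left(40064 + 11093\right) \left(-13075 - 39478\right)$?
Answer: $-2688453821$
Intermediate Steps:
$\left(40064 + 11093\right) \left(-13075 - 39478\right) = 51157 \left(-52553\right) = -2688453821$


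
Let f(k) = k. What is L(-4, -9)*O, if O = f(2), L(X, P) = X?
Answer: -8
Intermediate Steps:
O = 2
L(-4, -9)*O = -4*2 = -8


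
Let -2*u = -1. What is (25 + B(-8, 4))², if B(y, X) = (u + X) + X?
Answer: 4489/4 ≈ 1122.3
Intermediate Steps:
u = ½ (u = -½*(-1) = ½ ≈ 0.50000)
B(y, X) = ½ + 2*X (B(y, X) = (½ + X) + X = ½ + 2*X)
(25 + B(-8, 4))² = (25 + (½ + 2*4))² = (25 + (½ + 8))² = (25 + 17/2)² = (67/2)² = 4489/4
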